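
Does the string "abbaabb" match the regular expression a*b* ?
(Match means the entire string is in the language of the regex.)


|string| = 7; first = 'a'; last = 'b'

No, "abbaabb" does not match a*b*


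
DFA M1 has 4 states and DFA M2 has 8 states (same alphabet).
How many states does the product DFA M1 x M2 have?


Product construction pairs every M1 state with every M2 state.
4 * 8 = 32

32


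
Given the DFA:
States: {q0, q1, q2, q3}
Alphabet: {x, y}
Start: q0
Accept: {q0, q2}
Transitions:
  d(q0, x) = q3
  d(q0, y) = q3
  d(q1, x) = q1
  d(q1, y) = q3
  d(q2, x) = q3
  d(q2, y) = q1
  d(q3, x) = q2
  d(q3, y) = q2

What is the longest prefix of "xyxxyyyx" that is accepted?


Run the DFA, marking each prefix where the state is accepting:
  "" -> q0 [accept]
  "x" -> q3 [reject]
  "xy" -> q2 [accept]
  "xyx" -> q3 [reject]
  "xyxx" -> q2 [accept]
  "xyxxy" -> q1 [reject]
  "xyxxyy" -> q3 [reject]
  "xyxxyyy" -> q2 [accept]
  "xyxxyyyx" -> q3 [reject]

"xyxxyyy"


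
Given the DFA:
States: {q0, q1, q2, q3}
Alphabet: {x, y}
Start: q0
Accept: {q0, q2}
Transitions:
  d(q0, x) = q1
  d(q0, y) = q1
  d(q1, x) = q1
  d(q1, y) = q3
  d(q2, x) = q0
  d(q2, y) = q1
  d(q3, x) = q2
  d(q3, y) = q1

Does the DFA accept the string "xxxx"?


Trace: q0 -> q1 -> q1 -> q1 -> q1
Final state: q1
Accept states: {q0, q2}

No, rejected (final state q1 is not an accept state)


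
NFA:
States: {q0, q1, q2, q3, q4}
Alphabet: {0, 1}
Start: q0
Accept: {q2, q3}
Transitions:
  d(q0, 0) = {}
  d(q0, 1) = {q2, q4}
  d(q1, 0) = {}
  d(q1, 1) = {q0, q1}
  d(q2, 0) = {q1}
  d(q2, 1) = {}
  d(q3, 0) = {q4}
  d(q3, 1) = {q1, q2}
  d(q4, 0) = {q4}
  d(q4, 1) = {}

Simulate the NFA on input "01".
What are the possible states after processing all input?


Start: {q0}
  --0--> {}
  --1--> {}

{} (empty set, no valid transitions)


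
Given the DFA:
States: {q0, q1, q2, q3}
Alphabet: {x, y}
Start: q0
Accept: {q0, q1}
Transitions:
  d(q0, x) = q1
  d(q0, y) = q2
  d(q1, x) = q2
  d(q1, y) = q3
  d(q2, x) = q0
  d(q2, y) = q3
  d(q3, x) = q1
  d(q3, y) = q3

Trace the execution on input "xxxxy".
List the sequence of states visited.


Input: xxxxy
d(q0, x) = q1
d(q1, x) = q2
d(q2, x) = q0
d(q0, x) = q1
d(q1, y) = q3


q0 -> q1 -> q2 -> q0 -> q1 -> q3


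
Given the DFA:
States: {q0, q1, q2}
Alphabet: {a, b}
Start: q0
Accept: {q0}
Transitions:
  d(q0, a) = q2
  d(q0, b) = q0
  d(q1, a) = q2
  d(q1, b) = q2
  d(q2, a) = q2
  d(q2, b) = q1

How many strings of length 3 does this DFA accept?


Enumerating all length-3 strings:
  "aaa" -> q2 [reject]
  "aab" -> q1 [reject]
  "aba" -> q2 [reject]
  "abb" -> q2 [reject]
  "baa" -> q2 [reject]
  "bab" -> q1 [reject]
  "bba" -> q2 [reject]
  "bbb" -> q0 [accept]

1 out of 8


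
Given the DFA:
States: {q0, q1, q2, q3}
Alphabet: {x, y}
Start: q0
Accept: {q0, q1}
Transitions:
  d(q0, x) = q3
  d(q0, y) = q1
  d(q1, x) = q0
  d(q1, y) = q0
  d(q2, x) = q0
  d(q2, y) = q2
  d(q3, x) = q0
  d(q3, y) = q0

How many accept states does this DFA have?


Accept states listed: {q0, q1}
Counting: q0(1) q1(2)

2


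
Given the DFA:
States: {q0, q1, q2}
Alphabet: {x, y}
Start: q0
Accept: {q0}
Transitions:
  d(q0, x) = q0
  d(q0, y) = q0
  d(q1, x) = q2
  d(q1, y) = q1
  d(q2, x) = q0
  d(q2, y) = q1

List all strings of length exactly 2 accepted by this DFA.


All strings of length 2: 4 total
Accepted: 4

"xx", "xy", "yx", "yy"


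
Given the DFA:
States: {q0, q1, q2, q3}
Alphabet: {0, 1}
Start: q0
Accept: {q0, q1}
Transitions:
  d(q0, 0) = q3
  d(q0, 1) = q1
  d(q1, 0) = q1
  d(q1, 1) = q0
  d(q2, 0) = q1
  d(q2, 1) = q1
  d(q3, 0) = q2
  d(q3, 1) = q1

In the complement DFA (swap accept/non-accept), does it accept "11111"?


Trace: q0 -> q1 -> q0 -> q1 -> q0 -> q1
Final: q1
Original accept: {q0, q1}
Complement: q1 is in original accept

No, complement rejects (original accepts)


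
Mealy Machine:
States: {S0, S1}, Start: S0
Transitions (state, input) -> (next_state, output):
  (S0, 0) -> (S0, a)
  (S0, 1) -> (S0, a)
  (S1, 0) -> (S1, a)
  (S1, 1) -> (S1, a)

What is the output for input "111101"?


Step-by-step:
  (S0, 1) -> (S0, a)
  (S0, 1) -> (S0, a)
  (S0, 1) -> (S0, a)
  (S0, 1) -> (S0, a)
  (S0, 0) -> (S0, a)
  (S0, 1) -> (S0, a)

"aaaaaa"


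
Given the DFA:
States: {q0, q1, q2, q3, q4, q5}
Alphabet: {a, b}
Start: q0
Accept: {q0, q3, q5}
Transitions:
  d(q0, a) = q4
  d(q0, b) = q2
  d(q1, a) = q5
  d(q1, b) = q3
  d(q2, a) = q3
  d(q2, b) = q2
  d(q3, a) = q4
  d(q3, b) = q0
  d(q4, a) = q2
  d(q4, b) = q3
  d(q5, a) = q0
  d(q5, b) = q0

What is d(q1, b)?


Looking up transition d(q1, b)

q3


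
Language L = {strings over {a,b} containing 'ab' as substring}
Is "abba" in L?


'ab' occurs at index 0

Yes, "abba" is in L


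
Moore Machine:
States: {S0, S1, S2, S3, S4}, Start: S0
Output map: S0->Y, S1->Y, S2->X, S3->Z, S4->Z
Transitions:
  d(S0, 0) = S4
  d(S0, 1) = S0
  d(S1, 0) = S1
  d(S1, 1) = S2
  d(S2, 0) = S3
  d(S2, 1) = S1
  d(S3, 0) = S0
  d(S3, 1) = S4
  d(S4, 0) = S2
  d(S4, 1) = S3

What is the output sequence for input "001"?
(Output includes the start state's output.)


Start: S0 (output Y)
  --0--> S4 (output Z)
  --0--> S2 (output X)
  --1--> S1 (output Y)

"YZXY"


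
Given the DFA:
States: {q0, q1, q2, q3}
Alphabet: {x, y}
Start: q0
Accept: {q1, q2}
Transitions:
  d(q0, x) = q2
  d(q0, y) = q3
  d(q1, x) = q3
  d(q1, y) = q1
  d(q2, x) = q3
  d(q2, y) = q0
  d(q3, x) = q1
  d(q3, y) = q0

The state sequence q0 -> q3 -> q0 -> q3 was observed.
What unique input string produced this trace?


Trace back each transition to find the symbol:
  q0 --[y]--> q3
  q3 --[y]--> q0
  q0 --[y]--> q3

"yyy"


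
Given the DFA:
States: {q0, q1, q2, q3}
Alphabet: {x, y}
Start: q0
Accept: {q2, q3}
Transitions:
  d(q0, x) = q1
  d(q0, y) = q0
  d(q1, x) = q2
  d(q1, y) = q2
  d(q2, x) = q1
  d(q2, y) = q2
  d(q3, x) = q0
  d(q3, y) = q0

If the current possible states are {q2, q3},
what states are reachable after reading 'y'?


Apply transition on 'y' from each current state:
  d(q2, y) = q2
  d(q3, y) = q0

{q0, q2}


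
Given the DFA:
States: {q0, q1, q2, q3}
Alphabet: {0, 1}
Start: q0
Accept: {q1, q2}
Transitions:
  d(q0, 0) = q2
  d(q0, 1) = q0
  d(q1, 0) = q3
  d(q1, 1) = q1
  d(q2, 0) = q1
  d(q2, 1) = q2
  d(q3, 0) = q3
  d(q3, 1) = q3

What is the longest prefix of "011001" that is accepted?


Run the DFA, marking each prefix where the state is accepting:
  "" -> q0 [reject]
  "0" -> q2 [accept]
  "01" -> q2 [accept]
  "011" -> q2 [accept]
  "0110" -> q1 [accept]
  "01100" -> q3 [reject]
  "011001" -> q3 [reject]

"0110"


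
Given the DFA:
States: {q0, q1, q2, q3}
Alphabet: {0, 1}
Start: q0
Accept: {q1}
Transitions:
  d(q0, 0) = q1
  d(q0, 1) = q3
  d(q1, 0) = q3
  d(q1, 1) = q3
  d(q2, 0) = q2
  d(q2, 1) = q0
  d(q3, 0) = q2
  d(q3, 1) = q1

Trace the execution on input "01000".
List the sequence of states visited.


Input: 01000
d(q0, 0) = q1
d(q1, 1) = q3
d(q3, 0) = q2
d(q2, 0) = q2
d(q2, 0) = q2


q0 -> q1 -> q3 -> q2 -> q2 -> q2


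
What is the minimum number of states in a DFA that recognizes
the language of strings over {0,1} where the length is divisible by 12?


States track (length) mod 12.
Need 12 states: one per remainder 0..11; accept = remainder 0.

12


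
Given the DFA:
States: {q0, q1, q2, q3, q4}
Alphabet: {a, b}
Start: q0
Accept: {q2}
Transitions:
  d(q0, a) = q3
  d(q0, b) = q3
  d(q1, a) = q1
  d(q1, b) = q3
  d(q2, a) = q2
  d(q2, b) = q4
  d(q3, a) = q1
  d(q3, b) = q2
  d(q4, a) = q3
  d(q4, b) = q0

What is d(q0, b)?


Looking up transition d(q0, b)

q3


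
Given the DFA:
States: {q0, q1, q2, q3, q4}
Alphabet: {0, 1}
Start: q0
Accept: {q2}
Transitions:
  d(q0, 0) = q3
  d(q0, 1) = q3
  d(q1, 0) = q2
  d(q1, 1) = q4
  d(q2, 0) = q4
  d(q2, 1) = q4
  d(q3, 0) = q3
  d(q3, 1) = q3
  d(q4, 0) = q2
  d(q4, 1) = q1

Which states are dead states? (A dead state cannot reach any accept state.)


Forward reachability from each state:
  q0 -> reaches {q0, q3}, no accept state (dead)
  q1 -> reaches accept state q2 (live)
  q2 -> reaches accept state q2 (live)
  q3 -> reaches {q3}, no accept state (dead)
  q4 -> reaches accept state q2 (live)

{q0, q3}


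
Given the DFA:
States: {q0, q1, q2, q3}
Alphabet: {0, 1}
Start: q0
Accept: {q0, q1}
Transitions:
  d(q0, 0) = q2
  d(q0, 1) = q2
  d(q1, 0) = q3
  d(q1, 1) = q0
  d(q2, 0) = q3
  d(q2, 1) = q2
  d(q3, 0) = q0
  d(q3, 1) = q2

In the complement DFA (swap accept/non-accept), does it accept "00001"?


Trace: q0 -> q2 -> q3 -> q0 -> q2 -> q2
Final: q2
Original accept: {q0, q1}
Complement: q2 is not in original accept

Yes, complement accepts (original rejects)


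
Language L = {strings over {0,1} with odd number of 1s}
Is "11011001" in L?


count('1') = 5; 5 mod 2 = 1

Yes, "11011001" is in L


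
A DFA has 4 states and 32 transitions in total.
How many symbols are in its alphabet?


Each state has exactly one transition per symbol.
|alphabet| = transitions / states = 32 / 4 = 8

8


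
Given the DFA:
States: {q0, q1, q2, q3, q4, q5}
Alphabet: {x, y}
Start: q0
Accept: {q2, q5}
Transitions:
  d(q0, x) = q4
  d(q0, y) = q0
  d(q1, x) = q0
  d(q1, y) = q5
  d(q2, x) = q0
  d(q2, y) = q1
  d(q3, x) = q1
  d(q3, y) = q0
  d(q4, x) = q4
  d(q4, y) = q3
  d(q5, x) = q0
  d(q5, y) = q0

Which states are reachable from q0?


BFS from q0:
  layer 0: {q0}
  layer 1: {q4}
  layer 2: {q3}
  layer 3: {q1}
  layer 4: {q5}

{q0, q1, q3, q4, q5}


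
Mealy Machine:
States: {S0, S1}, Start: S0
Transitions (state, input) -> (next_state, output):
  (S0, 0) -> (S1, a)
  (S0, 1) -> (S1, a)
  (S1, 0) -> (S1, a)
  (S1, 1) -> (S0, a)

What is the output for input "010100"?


Step-by-step:
  (S0, 0) -> (S1, a)
  (S1, 1) -> (S0, a)
  (S0, 0) -> (S1, a)
  (S1, 1) -> (S0, a)
  (S0, 0) -> (S1, a)
  (S1, 0) -> (S1, a)

"aaaaaa"


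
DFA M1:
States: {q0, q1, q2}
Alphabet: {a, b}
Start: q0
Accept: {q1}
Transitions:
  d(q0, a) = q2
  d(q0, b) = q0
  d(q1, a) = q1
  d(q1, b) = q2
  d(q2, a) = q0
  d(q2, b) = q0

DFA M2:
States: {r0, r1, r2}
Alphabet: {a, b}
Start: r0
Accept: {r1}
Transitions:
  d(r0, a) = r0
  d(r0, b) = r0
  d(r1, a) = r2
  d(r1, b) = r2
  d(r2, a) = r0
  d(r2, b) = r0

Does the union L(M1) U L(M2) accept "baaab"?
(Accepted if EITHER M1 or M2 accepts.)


M1: final=q0 accepted=False
M2: final=r0 accepted=False

No, union rejects (neither accepts)


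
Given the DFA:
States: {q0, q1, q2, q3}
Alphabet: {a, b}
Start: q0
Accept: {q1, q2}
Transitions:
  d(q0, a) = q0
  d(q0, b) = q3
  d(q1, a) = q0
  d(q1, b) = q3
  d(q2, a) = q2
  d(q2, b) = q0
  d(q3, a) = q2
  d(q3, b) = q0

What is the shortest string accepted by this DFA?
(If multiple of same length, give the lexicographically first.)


BFS by string length (lex-first path to each state shown):
  len 0: q0<-""
  len 1: q0<-"a", q3<-"b"
  len 2: q0<-"aa", q2<-"ba", q3<-"ab"
Found accept state at length 2.

"ba"


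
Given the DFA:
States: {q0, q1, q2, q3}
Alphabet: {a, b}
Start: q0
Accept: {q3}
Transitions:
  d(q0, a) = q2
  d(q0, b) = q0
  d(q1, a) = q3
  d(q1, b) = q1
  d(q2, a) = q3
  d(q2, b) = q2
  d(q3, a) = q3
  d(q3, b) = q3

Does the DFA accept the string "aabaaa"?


Trace: q0 -> q2 -> q3 -> q3 -> q3 -> q3 -> q3
Final state: q3
Accept states: {q3}

Yes, accepted (final state q3 is an accept state)


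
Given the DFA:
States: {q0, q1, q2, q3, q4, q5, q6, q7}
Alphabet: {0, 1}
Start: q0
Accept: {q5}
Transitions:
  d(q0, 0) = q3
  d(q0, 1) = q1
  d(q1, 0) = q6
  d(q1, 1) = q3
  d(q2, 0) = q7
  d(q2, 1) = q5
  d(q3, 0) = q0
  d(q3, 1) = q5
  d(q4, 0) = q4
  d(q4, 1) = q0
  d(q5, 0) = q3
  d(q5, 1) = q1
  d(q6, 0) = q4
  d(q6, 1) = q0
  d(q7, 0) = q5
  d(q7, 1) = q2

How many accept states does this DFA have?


Accept states listed: {q5}
Counting: q5(1)

1


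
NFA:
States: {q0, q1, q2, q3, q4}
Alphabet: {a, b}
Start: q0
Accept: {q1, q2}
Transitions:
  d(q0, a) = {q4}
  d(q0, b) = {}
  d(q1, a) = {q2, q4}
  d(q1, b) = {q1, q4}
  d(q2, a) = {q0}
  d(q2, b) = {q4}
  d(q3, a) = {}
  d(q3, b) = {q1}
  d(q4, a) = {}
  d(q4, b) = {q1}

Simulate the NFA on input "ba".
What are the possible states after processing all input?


Start: {q0}
  --b--> {}
  --a--> {}

{} (empty set, no valid transitions)


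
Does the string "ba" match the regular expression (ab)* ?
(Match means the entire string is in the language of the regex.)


|string| = 2; first = 'b'; last = 'a'

No, "ba" does not match (ab)*


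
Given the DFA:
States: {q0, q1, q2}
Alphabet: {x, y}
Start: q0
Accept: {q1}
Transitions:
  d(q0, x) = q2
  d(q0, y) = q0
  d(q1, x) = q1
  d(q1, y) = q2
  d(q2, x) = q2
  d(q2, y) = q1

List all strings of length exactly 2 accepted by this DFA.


All strings of length 2: 4 total
Accepted: 1

"xy"


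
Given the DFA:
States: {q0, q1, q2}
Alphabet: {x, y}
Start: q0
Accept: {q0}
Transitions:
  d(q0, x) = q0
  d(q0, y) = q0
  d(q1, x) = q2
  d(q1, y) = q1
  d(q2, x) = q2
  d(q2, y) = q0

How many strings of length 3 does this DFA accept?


Enumerating all length-3 strings:
  "xxx" -> q0 [accept]
  "xxy" -> q0 [accept]
  "xyx" -> q0 [accept]
  "xyy" -> q0 [accept]
  "yxx" -> q0 [accept]
  "yxy" -> q0 [accept]
  "yyx" -> q0 [accept]
  "yyy" -> q0 [accept]

8 out of 8


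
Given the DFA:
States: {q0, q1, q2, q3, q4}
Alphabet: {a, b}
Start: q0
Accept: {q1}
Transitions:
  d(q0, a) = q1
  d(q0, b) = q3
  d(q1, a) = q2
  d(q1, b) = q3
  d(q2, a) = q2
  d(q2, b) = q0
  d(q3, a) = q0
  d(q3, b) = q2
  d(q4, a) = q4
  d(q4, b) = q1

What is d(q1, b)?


Looking up transition d(q1, b)

q3


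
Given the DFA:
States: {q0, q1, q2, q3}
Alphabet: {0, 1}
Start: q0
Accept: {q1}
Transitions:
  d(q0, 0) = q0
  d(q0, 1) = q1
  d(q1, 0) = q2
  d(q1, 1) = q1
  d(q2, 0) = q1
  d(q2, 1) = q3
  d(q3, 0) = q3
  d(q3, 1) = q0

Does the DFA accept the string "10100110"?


Trace: q0 -> q1 -> q2 -> q3 -> q3 -> q3 -> q0 -> q1 -> q2
Final state: q2
Accept states: {q1}

No, rejected (final state q2 is not an accept state)


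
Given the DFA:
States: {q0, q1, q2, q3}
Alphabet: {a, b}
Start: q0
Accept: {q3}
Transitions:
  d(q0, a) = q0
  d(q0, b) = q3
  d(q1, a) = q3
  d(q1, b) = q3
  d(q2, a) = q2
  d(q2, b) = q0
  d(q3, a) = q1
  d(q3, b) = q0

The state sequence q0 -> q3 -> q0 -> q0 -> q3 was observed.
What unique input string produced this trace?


Trace back each transition to find the symbol:
  q0 --[b]--> q3
  q3 --[b]--> q0
  q0 --[a]--> q0
  q0 --[b]--> q3

"bbab"


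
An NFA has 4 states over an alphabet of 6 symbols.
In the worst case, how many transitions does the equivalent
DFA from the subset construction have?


Subset construction: one DFA state per subset of NFA states = 2^4 = 16 states.
Each DFA state has 6 outgoing transitions: 16 * 6 = 96

96


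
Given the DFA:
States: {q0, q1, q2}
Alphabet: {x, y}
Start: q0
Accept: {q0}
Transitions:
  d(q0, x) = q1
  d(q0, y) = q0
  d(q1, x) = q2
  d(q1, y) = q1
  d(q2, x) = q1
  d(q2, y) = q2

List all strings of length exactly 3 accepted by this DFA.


All strings of length 3: 8 total
Accepted: 1

"yyy"


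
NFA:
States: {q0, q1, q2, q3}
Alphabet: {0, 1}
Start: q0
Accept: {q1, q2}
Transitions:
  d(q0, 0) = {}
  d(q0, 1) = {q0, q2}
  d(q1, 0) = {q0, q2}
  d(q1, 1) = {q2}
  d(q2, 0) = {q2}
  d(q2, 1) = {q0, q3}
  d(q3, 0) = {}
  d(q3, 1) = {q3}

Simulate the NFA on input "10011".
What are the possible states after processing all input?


Start: {q0}
  --1--> {q0, q2}
  --0--> {q2}
  --0--> {q2}
  --1--> {q0, q3}
  --1--> {q0, q2, q3}

{q0, q2, q3}


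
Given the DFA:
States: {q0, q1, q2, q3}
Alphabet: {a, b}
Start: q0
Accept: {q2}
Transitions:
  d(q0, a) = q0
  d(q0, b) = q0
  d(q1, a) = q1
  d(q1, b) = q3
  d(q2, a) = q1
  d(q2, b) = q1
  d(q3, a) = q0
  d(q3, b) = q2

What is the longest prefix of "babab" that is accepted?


Run the DFA, marking each prefix where the state is accepting:
  "" -> q0 [reject]
  "b" -> q0 [reject]
  "ba" -> q0 [reject]
  "bab" -> q0 [reject]
  "baba" -> q0 [reject]
  "babab" -> q0 [reject]

No prefix is accepted


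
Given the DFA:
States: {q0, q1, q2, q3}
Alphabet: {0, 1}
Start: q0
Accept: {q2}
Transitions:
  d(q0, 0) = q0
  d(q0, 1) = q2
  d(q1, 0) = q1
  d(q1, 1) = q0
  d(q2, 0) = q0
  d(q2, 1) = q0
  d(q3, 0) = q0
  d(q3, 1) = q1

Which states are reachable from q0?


BFS from q0:
  layer 0: {q0}
  layer 1: {q2}

{q0, q2}


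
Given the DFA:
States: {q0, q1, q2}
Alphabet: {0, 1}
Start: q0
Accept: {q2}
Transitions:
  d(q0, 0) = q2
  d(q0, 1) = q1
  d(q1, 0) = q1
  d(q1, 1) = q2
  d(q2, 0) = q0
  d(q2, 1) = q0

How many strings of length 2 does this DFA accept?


Enumerating all length-2 strings:
  "00" -> q0 [reject]
  "01" -> q0 [reject]
  "10" -> q1 [reject]
  "11" -> q2 [accept]

1 out of 4


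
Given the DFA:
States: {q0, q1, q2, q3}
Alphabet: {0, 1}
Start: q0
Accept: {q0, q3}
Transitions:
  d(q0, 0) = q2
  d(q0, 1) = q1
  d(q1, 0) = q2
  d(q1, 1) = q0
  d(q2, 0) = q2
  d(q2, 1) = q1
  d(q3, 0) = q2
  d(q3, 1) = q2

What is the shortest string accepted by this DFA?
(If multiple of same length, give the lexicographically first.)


BFS by string length (lex-first path to each state shown):
  len 0: q0<-""
Found accept state at length 0.

"" (empty string)


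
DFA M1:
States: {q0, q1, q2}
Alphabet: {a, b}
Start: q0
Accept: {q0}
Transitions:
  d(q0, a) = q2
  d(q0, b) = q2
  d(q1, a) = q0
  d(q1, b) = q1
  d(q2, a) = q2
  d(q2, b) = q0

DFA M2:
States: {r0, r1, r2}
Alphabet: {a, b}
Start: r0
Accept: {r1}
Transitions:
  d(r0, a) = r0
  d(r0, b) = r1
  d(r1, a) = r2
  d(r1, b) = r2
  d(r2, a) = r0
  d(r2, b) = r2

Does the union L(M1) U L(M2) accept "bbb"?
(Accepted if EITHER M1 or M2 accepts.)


M1: final=q2 accepted=False
M2: final=r2 accepted=False

No, union rejects (neither accepts)


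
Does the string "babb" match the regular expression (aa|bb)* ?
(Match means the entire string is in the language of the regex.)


|string| = 4; first = 'b'; last = 'b'

No, "babb" does not match (aa|bb)*


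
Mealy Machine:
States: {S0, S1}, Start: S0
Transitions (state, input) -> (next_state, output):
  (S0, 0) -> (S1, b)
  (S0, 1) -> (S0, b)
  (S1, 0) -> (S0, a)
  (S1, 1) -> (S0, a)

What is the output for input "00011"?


Step-by-step:
  (S0, 0) -> (S1, b)
  (S1, 0) -> (S0, a)
  (S0, 0) -> (S1, b)
  (S1, 1) -> (S0, a)
  (S0, 1) -> (S0, b)

"babab"


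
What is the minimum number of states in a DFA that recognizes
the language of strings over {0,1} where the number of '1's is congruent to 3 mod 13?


States track (count of '1') mod 13.
Need 13 states: one per remainder 0..12; accept = remainder 3.

13


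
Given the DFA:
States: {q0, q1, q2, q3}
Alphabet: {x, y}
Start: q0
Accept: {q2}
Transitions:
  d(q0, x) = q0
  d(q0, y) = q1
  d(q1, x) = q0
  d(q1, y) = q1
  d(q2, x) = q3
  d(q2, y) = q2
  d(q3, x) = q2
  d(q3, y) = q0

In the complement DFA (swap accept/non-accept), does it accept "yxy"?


Trace: q0 -> q1 -> q0 -> q1
Final: q1
Original accept: {q2}
Complement: q1 is not in original accept

Yes, complement accepts (original rejects)


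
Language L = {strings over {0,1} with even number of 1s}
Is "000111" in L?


count('1') = 3; 3 mod 2 = 1

No, "000111" is not in L


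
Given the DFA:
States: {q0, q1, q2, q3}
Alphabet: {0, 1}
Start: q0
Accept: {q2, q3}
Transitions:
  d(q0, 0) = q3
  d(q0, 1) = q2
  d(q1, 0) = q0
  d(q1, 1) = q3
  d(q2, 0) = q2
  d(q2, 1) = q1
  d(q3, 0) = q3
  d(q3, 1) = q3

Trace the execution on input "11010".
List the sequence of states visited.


Input: 11010
d(q0, 1) = q2
d(q2, 1) = q1
d(q1, 0) = q0
d(q0, 1) = q2
d(q2, 0) = q2


q0 -> q2 -> q1 -> q0 -> q2 -> q2


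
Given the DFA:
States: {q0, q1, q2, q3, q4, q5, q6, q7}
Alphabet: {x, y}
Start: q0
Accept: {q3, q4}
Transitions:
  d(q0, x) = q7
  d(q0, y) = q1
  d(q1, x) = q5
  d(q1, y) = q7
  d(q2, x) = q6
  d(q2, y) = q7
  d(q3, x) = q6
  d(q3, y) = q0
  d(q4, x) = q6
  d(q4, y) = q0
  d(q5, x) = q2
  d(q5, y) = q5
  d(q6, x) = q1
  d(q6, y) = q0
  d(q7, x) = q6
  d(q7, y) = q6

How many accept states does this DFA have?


Accept states listed: {q3, q4}
Counting: q3(1) q4(2)

2


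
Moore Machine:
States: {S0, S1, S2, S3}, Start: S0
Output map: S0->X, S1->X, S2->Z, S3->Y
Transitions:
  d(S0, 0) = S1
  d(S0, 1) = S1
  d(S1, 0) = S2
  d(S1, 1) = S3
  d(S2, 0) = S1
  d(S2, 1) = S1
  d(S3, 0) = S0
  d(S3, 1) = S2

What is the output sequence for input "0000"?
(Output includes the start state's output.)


Start: S0 (output X)
  --0--> S1 (output X)
  --0--> S2 (output Z)
  --0--> S1 (output X)
  --0--> S2 (output Z)

"XXZXZ"


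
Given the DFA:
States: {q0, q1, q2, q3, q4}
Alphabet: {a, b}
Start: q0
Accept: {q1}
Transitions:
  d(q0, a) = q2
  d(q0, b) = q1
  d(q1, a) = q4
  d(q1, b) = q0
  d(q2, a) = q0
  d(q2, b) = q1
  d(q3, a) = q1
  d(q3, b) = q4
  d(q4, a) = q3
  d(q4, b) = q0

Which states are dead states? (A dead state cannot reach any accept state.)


Forward reachability from each state:
  q0 -> reaches accept state q1 (live)
  q1 -> reaches accept state q1 (live)
  q2 -> reaches accept state q1 (live)
  q3 -> reaches accept state q1 (live)
  q4 -> reaches accept state q1 (live)

None (all states can reach an accept state)


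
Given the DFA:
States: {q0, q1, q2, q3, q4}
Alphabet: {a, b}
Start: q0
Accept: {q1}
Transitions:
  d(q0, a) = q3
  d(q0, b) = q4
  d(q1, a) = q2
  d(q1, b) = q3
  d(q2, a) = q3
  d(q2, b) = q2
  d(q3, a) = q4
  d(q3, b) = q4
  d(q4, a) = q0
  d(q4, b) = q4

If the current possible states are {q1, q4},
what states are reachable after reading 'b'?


Apply transition on 'b' from each current state:
  d(q1, b) = q3
  d(q4, b) = q4

{q3, q4}


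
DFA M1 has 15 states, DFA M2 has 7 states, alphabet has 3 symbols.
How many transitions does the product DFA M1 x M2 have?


Product DFA has 15 * 7 = 105 states.
Each has 3 transitions: 105 * 3 = 315

315


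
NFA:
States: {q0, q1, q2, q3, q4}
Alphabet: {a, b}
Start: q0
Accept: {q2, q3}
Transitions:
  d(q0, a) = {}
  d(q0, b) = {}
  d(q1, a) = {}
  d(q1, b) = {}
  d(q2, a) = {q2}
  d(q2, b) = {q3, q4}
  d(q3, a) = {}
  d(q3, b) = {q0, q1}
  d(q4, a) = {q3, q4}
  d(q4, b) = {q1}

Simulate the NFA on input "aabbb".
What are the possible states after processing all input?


Start: {q0}
  --a--> {}
  --a--> {}
  --b--> {}
  --b--> {}
  --b--> {}

{} (empty set, no valid transitions)


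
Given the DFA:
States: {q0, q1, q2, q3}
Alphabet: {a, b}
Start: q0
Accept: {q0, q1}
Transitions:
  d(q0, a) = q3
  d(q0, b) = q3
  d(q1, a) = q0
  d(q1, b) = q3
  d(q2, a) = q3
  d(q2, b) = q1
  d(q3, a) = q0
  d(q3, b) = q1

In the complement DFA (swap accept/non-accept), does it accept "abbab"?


Trace: q0 -> q3 -> q1 -> q3 -> q0 -> q3
Final: q3
Original accept: {q0, q1}
Complement: q3 is not in original accept

Yes, complement accepts (original rejects)


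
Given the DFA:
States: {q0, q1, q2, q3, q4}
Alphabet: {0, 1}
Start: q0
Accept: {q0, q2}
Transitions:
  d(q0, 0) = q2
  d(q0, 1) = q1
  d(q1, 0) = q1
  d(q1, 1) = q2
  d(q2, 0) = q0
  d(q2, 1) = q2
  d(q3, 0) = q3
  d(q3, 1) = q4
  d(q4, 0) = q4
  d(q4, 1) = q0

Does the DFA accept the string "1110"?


Trace: q0 -> q1 -> q2 -> q2 -> q0
Final state: q0
Accept states: {q0, q2}

Yes, accepted (final state q0 is an accept state)


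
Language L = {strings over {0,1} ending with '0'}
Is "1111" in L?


last symbol = '1'

No, "1111" is not in L


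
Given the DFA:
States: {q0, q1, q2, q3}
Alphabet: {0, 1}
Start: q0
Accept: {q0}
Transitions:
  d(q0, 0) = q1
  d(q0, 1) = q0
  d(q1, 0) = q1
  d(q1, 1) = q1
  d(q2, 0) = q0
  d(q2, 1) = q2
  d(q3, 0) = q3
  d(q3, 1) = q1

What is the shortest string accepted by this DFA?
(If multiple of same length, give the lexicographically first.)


BFS by string length (lex-first path to each state shown):
  len 0: q0<-""
Found accept state at length 0.

"" (empty string)


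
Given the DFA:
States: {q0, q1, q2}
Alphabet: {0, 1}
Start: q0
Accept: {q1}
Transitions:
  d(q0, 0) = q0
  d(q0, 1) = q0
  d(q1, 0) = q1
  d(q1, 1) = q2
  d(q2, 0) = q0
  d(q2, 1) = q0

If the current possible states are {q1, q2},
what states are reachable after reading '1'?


Apply transition on '1' from each current state:
  d(q1, 1) = q2
  d(q2, 1) = q0

{q0, q2}


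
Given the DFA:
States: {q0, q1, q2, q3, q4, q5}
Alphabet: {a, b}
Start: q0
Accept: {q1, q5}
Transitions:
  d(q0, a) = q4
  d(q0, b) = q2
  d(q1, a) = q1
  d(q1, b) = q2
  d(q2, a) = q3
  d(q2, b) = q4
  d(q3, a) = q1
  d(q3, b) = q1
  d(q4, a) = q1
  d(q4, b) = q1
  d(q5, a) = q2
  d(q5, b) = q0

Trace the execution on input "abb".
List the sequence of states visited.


Input: abb
d(q0, a) = q4
d(q4, b) = q1
d(q1, b) = q2


q0 -> q4 -> q1 -> q2


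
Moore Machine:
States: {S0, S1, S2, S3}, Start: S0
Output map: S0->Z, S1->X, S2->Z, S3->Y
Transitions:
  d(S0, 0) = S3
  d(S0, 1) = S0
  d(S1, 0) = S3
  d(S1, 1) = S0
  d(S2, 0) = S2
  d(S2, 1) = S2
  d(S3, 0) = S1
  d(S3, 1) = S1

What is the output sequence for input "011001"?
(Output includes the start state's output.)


Start: S0 (output Z)
  --0--> S3 (output Y)
  --1--> S1 (output X)
  --1--> S0 (output Z)
  --0--> S3 (output Y)
  --0--> S1 (output X)
  --1--> S0 (output Z)

"ZYXZYXZ"


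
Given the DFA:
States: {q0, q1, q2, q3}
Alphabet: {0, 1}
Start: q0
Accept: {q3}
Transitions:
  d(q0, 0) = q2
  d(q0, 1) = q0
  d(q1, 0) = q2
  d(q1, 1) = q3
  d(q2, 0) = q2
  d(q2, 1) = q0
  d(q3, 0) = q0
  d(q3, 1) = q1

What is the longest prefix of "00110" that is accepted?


Run the DFA, marking each prefix where the state is accepting:
  "" -> q0 [reject]
  "0" -> q2 [reject]
  "00" -> q2 [reject]
  "001" -> q0 [reject]
  "0011" -> q0 [reject]
  "00110" -> q2 [reject]

No prefix is accepted


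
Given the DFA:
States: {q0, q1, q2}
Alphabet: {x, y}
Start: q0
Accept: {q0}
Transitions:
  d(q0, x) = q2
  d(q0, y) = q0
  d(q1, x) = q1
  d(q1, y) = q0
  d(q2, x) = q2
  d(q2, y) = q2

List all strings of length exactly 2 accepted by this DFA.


All strings of length 2: 4 total
Accepted: 1

"yy"


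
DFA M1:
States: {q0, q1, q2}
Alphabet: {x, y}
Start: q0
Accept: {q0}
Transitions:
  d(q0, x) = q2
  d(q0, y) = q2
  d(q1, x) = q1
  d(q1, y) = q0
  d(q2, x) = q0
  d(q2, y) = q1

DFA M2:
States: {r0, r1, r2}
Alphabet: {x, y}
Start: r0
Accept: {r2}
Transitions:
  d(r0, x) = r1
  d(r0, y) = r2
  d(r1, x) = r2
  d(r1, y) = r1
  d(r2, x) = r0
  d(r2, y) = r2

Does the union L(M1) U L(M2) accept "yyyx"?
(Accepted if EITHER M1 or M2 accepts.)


M1: final=q2 accepted=False
M2: final=r0 accepted=False

No, union rejects (neither accepts)


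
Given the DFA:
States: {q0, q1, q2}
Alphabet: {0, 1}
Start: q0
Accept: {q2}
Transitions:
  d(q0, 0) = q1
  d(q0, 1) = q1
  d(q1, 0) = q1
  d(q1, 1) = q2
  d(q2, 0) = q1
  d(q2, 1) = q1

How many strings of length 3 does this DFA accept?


Enumerating all length-3 strings:
  "000" -> q1 [reject]
  "001" -> q2 [accept]
  "010" -> q1 [reject]
  "011" -> q1 [reject]
  "100" -> q1 [reject]
  "101" -> q2 [accept]
  "110" -> q1 [reject]
  "111" -> q1 [reject]

2 out of 8


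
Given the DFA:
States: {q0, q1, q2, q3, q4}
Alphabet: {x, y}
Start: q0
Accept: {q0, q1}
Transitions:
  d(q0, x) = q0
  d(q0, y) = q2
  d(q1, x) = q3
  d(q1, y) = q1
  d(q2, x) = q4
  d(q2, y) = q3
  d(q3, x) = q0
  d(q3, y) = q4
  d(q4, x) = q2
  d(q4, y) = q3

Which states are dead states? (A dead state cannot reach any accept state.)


Forward reachability from each state:
  q0 -> reaches accept state q0 (live)
  q1 -> reaches accept state q0 (live)
  q2 -> reaches accept state q0 (live)
  q3 -> reaches accept state q0 (live)
  q4 -> reaches accept state q0 (live)

None (all states can reach an accept state)


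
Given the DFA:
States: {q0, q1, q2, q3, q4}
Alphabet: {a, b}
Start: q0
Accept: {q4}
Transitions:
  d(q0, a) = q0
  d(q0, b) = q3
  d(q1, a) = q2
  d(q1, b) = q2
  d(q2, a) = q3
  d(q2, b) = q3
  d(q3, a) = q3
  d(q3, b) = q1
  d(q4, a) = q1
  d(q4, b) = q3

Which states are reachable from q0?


BFS from q0:
  layer 0: {q0}
  layer 1: {q3}
  layer 2: {q1}
  layer 3: {q2}

{q0, q1, q2, q3}


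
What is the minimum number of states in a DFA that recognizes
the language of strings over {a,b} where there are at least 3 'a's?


States: count = 0, 1, ..., 2, and a final '>= 3' state.
Total: 3 + 1 = 4. Accept = '>= 3' state.

4


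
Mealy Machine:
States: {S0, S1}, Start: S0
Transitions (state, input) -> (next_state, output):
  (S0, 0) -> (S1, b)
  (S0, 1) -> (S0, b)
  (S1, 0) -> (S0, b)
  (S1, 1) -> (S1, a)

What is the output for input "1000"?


Step-by-step:
  (S0, 1) -> (S0, b)
  (S0, 0) -> (S1, b)
  (S1, 0) -> (S0, b)
  (S0, 0) -> (S1, b)

"bbbb"


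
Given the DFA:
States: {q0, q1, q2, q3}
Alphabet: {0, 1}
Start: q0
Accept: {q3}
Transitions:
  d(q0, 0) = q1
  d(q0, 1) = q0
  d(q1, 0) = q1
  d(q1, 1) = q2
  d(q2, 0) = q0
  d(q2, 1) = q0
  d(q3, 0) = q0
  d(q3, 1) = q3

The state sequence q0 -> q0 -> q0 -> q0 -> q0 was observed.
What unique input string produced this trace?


Trace back each transition to find the symbol:
  q0 --[1]--> q0
  q0 --[1]--> q0
  q0 --[1]--> q0
  q0 --[1]--> q0

"1111"


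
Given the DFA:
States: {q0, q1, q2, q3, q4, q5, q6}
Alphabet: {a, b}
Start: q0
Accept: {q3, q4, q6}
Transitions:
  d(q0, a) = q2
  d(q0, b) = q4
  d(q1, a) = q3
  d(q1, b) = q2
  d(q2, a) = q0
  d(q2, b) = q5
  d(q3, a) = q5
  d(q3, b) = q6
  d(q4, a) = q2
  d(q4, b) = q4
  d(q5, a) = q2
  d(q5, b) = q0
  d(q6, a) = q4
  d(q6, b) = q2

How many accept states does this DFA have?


Accept states listed: {q3, q4, q6}
Counting: q3(1) q4(2) q6(3)

3


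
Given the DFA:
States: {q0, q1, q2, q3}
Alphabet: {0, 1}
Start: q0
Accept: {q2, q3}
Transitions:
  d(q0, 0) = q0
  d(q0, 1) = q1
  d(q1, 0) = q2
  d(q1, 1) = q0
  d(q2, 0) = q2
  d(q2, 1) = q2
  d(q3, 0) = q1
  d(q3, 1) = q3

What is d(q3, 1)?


Looking up transition d(q3, 1)

q3


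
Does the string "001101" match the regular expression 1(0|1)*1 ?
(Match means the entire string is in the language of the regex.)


|string| = 6; first = '0'; last = '1'

No, "001101" does not match 1(0|1)*1


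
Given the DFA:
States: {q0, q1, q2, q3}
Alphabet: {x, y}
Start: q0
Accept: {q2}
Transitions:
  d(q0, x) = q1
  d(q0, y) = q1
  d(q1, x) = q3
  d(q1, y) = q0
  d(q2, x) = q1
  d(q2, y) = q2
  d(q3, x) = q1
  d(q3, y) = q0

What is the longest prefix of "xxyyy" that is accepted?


Run the DFA, marking each prefix where the state is accepting:
  "" -> q0 [reject]
  "x" -> q1 [reject]
  "xx" -> q3 [reject]
  "xxy" -> q0 [reject]
  "xxyy" -> q1 [reject]
  "xxyyy" -> q0 [reject]

No prefix is accepted


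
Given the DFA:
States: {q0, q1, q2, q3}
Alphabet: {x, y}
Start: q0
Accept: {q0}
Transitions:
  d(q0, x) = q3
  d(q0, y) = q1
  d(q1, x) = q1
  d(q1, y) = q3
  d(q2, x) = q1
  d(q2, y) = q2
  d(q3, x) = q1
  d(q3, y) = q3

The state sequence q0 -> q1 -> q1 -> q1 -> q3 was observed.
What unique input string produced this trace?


Trace back each transition to find the symbol:
  q0 --[y]--> q1
  q1 --[x]--> q1
  q1 --[x]--> q1
  q1 --[y]--> q3

"yxxy"


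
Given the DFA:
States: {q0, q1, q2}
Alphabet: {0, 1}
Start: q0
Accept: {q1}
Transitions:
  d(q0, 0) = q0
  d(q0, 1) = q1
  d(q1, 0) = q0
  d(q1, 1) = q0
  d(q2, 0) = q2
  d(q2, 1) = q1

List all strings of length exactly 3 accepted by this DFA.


All strings of length 3: 8 total
Accepted: 3

"001", "101", "111"


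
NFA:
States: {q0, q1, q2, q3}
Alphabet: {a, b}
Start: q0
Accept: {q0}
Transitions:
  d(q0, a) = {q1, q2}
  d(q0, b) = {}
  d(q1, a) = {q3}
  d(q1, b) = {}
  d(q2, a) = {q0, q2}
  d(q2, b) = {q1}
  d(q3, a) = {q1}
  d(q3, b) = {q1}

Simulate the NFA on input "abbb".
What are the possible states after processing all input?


Start: {q0}
  --a--> {q1, q2}
  --b--> {q1}
  --b--> {}
  --b--> {}

{} (empty set, no valid transitions)


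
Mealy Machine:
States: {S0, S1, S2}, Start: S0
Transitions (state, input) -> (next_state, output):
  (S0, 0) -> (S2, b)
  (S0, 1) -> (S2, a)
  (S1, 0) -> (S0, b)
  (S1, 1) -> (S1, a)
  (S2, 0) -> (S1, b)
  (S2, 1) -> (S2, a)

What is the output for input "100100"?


Step-by-step:
  (S0, 1) -> (S2, a)
  (S2, 0) -> (S1, b)
  (S1, 0) -> (S0, b)
  (S0, 1) -> (S2, a)
  (S2, 0) -> (S1, b)
  (S1, 0) -> (S0, b)

"abbabb"


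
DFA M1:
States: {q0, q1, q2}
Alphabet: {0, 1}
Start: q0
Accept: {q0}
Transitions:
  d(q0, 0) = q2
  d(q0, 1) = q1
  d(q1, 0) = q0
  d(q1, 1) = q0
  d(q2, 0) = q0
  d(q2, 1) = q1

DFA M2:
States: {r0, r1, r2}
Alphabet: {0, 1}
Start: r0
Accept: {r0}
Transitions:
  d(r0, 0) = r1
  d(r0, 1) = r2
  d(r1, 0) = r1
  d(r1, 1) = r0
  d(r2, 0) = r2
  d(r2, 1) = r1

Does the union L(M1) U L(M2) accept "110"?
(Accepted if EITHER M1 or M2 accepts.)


M1: final=q2 accepted=False
M2: final=r1 accepted=False

No, union rejects (neither accepts)


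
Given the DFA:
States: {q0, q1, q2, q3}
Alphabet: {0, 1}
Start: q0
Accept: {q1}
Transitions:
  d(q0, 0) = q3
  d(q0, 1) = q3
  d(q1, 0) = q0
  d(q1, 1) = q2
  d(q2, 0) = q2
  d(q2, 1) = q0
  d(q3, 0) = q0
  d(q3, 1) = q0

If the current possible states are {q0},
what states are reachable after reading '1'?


Apply transition on '1' from each current state:
  d(q0, 1) = q3

{q3}


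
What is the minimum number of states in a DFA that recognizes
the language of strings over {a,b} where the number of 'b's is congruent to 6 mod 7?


States track (count of 'b') mod 7.
Need 7 states: one per remainder 0..6; accept = remainder 6.

7


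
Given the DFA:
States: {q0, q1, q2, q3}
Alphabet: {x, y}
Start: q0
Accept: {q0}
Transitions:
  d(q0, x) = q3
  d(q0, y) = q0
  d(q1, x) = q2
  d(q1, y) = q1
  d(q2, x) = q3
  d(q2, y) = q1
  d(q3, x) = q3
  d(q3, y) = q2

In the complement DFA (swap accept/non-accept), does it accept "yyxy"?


Trace: q0 -> q0 -> q0 -> q3 -> q2
Final: q2
Original accept: {q0}
Complement: q2 is not in original accept

Yes, complement accepts (original rejects)


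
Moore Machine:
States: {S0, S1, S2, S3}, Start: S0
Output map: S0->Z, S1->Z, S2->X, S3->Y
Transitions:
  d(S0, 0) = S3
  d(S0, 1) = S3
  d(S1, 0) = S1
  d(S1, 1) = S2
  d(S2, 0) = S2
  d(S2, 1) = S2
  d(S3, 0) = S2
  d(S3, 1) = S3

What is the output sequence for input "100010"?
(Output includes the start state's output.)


Start: S0 (output Z)
  --1--> S3 (output Y)
  --0--> S2 (output X)
  --0--> S2 (output X)
  --0--> S2 (output X)
  --1--> S2 (output X)
  --0--> S2 (output X)

"ZYXXXXX"


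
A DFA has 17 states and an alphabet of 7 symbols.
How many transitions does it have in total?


Each state has exactly one transition per symbol.
17 * 7 = 119

119


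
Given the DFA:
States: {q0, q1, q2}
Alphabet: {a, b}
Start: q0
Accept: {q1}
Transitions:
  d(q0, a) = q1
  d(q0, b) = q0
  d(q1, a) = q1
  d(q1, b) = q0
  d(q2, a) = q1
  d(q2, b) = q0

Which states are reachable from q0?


BFS from q0:
  layer 0: {q0}
  layer 1: {q1}

{q0, q1}


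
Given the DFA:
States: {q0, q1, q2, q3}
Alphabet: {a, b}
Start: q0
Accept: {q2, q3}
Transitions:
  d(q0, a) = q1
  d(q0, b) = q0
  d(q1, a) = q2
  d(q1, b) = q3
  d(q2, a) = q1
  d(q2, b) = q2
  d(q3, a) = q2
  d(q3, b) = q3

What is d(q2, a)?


Looking up transition d(q2, a)

q1


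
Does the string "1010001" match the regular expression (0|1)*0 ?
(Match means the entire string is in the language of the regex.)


|string| = 7; first = '1'; last = '1'

No, "1010001" does not match (0|1)*0


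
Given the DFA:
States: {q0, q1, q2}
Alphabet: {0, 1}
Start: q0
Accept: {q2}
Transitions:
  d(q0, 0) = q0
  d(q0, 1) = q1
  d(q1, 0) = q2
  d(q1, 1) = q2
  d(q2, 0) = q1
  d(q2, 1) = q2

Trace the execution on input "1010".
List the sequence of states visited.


Input: 1010
d(q0, 1) = q1
d(q1, 0) = q2
d(q2, 1) = q2
d(q2, 0) = q1


q0 -> q1 -> q2 -> q2 -> q1


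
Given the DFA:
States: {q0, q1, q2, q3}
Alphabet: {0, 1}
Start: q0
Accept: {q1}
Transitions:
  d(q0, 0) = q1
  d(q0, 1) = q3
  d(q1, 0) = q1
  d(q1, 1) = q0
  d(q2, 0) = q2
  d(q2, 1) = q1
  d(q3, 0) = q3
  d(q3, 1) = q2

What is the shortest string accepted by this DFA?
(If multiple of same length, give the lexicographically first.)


BFS by string length (lex-first path to each state shown):
  len 0: q0<-""
  len 1: q1<-"0", q3<-"1"
Found accept state at length 1.

"0"


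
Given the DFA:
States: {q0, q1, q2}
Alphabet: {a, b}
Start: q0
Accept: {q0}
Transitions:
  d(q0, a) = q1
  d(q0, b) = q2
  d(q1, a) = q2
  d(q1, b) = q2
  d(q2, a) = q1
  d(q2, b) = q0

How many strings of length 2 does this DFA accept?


Enumerating all length-2 strings:
  "aa" -> q2 [reject]
  "ab" -> q2 [reject]
  "ba" -> q1 [reject]
  "bb" -> q0 [accept]

1 out of 4


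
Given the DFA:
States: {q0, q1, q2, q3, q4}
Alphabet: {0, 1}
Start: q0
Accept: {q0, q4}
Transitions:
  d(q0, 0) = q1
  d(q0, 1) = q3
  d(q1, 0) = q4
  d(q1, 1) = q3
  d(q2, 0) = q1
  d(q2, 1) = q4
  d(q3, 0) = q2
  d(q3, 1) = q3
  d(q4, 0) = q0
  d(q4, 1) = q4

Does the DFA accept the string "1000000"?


Trace: q0 -> q3 -> q2 -> q1 -> q4 -> q0 -> q1 -> q4
Final state: q4
Accept states: {q0, q4}

Yes, accepted (final state q4 is an accept state)


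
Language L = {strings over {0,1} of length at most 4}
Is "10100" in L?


length = 5

No, "10100" is not in L


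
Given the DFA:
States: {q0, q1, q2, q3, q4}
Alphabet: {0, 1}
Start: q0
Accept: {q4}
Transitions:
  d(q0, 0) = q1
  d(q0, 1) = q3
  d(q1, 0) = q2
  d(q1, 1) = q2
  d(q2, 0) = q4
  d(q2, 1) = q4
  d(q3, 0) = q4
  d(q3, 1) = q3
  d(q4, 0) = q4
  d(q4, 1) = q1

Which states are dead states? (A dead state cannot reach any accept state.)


Forward reachability from each state:
  q0 -> reaches accept state q4 (live)
  q1 -> reaches accept state q4 (live)
  q2 -> reaches accept state q4 (live)
  q3 -> reaches accept state q4 (live)
  q4 -> reaches accept state q4 (live)

None (all states can reach an accept state)


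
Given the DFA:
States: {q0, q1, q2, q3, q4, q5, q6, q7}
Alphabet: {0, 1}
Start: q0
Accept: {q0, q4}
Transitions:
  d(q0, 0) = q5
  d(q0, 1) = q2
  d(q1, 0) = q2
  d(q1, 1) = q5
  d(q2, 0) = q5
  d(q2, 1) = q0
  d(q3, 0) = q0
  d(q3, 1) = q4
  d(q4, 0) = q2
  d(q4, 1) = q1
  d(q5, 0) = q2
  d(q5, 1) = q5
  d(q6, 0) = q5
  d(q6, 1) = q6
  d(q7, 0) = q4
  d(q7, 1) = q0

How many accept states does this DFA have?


Accept states listed: {q0, q4}
Counting: q0(1) q4(2)

2


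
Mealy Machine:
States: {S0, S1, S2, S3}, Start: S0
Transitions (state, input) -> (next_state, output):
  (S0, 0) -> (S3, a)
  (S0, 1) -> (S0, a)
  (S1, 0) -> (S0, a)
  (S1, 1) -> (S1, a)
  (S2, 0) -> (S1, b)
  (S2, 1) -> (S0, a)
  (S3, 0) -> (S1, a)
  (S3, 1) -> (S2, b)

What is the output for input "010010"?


Step-by-step:
  (S0, 0) -> (S3, a)
  (S3, 1) -> (S2, b)
  (S2, 0) -> (S1, b)
  (S1, 0) -> (S0, a)
  (S0, 1) -> (S0, a)
  (S0, 0) -> (S3, a)

"abbaaa"


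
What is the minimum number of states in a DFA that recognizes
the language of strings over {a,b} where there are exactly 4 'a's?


States: count = 0, 1, ..., 4 (that's 5 states), plus a dead state for count > 4.
Total: 5 + 1 = 6. Accept = count-4 state.

6


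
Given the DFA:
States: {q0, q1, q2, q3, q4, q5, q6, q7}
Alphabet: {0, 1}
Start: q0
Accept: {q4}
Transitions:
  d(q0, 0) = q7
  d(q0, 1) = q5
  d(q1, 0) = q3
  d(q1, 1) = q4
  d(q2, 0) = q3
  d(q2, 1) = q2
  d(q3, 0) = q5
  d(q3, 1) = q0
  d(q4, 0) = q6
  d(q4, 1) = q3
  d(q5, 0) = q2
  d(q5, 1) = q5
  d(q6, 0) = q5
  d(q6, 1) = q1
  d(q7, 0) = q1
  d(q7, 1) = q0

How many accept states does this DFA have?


Accept states listed: {q4}
Counting: q4(1)

1


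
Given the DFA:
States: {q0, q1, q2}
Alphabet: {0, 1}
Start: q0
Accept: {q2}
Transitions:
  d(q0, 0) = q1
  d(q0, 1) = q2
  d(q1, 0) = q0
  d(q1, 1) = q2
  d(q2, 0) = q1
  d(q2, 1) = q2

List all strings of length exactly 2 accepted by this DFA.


All strings of length 2: 4 total
Accepted: 2

"01", "11"


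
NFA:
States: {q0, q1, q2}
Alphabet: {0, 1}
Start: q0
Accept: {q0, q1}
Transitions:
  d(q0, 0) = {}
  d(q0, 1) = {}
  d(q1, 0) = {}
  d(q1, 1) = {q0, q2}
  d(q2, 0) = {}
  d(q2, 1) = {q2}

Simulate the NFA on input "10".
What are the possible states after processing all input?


Start: {q0}
  --1--> {}
  --0--> {}

{} (empty set, no valid transitions)
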